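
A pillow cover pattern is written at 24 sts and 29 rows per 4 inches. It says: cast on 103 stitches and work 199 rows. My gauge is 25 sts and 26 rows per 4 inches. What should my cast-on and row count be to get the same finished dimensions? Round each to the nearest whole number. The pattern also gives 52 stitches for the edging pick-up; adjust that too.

Stitches: 103 × 25/24 = 107.29 → 107.
Rows: 199 × 26/29 = 178.41 → 178.
edging pick-up: 52 × 25/24 = 54.17 → 54.

Cast on 107 stitches; work 178 rows; edging pick-up 54 stitches.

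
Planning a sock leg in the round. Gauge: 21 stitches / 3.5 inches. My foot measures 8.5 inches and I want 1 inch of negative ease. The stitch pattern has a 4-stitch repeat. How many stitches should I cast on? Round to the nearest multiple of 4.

Finished = 8.5 − 1 = 7.5 inches.
21 / 3.5 = 6 sts/in.
7.5 × 6 = 45.00 sts.
Nearest multiple of 4: 44.

CO 44 sts.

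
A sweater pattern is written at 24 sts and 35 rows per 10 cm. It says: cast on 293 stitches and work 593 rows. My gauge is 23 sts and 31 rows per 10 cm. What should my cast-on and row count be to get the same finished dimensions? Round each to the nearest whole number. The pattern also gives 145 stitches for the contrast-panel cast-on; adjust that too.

Stitches: 293 × 23/24 = 280.79 → 281.
Rows: 593 × 31/35 = 525.23 → 525.
contrast-panel cast-on: 145 × 23/24 = 138.96 → 139.

Cast on 281 stitches; work 525 rows; contrast-panel cast-on 139 stitches.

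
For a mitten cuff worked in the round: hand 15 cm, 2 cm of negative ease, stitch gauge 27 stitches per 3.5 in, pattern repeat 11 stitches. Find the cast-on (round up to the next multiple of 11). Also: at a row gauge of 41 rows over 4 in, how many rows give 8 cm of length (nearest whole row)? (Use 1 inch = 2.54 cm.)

Cast on 44 stitches; work 32 rows.

Finished = 15 − 2 = 13 cm.
13 cm × 1/2.54 = 5.12 inches.
27/3.5 = 7.714 sts per in; 5.12 × 7.714 = 39.48 sts.
Next multiple of 11 → 44.
8 cm = 3.15 inches; × 10.25 = 32.28 → 32 rows.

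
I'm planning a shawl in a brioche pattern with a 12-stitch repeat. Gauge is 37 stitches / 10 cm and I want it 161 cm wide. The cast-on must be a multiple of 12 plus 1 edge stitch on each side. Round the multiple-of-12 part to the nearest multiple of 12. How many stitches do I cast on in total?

590 stitches.

37 / 10 = 3.7 sts per cm.
161 × 3.7 = 595.70 sts.
Less 2 edge sts → 593.70 for the repeat.
Nearest multiple of 12: 588.
Add back 2 edge sts → 590.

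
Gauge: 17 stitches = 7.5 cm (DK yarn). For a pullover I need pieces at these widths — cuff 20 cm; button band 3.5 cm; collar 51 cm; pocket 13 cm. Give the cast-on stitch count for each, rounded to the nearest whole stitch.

cuff 45; button band 8; collar 116; pocket 29.

Rate = 17/7.5 = 2.267 sts per cm.
cuff: 20 × 2.267 = 45.33 → 45.
button band: 3.5 × 2.267 = 7.93 → 8.
collar: 51 × 2.267 = 115.60 → 116.
pocket: 13 × 2.267 = 29.47 → 29.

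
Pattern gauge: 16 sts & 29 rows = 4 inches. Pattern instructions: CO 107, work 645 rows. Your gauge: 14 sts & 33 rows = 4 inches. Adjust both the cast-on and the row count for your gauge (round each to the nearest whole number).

Cast on 94 stitches; work 734 rows.

Stitches: 107 × 14/16 = 93.62 → 94.
Rows: 645 × 33/29 = 733.97 → 734.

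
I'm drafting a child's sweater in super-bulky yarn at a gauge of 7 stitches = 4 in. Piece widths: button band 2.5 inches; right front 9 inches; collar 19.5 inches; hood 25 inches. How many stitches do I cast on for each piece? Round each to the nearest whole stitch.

Rate = 7/4 = 1.75 sts per in.
button band: 2.5 × 1.75 = 4.38 → 4.
right front: 9 × 1.75 = 15.75 → 16.
collar: 19.5 × 1.75 = 34.12 → 34.
hood: 25 × 1.75 = 43.75 → 44.

button band 4; right front 16; collar 34; hood 44.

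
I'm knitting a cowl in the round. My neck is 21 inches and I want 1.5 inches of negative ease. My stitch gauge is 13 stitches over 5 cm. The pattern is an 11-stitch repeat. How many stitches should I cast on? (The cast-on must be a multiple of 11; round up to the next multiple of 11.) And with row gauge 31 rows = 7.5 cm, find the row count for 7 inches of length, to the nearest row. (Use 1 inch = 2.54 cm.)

Cast on 132 stitches; work 73 rows.

Finished = 21 − 1.5 = 19.5 inches.
19.5 inches × 2.54 = 49.53 cm.
13/5 = 2.6 sts per cm; 49.53 × 2.6 = 128.78 sts.
Next multiple of 11 → 132.
7 inches = 17.78 cm; × 4.133 = 73.49 → 73 rows.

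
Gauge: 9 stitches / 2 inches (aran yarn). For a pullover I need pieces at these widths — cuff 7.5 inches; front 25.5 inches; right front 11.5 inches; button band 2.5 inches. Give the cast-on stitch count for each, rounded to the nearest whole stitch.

Rate = 9/2 = 4.5 sts per in.
cuff: 7.5 × 4.5 = 33.75 → 34.
front: 25.5 × 4.5 = 114.75 → 115.
right front: 11.5 × 4.5 = 51.75 → 52.
button band: 2.5 × 4.5 = 11.25 → 11.

cuff 34; front 115; right front 52; button band 11.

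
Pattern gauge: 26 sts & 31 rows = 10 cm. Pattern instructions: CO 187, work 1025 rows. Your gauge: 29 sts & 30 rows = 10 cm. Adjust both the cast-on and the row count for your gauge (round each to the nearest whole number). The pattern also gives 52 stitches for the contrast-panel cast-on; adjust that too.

Stitches: 187 × 29/26 = 208.58 → 209.
Rows: 1025 × 30/31 = 991.94 → 992.
contrast-panel cast-on: 52 × 29/26 = 58.00 → 58.

Cast on 209 stitches; work 992 rows; contrast-panel cast-on 58 stitches.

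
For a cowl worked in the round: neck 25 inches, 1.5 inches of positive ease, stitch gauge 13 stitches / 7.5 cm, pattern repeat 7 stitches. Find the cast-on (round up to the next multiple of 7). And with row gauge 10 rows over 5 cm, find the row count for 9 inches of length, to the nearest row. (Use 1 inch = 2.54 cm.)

Cast on 119 stitches; work 46 rows.

Finished = 25 + 1.5 = 26.5 inches.
26.5 inches × 2.54 = 67.31 cm.
13/7.5 = 1.733 sts per cm; 67.31 × 1.733 = 116.67 sts.
Next multiple of 7 → 119.
9 inches = 22.86 cm; × 2 = 45.72 → 46 rows.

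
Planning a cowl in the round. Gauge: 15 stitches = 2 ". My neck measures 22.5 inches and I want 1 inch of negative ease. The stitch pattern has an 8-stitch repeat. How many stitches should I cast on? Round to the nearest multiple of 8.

Finished = 22.5 − 1 = 21.5 inches.
15 / 2 = 7.5 sts/in.
21.5 × 7.5 = 161.25 sts.
Nearest multiple of 8: 160.

160 stitches.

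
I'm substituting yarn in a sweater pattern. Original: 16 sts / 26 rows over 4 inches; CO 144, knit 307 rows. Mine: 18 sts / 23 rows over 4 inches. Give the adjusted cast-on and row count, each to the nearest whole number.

Cast on 162 stitches; work 272 rows.

Stitches: 144 × 18/16 = 162.00 → 162.
Rows: 307 × 23/26 = 271.58 → 272.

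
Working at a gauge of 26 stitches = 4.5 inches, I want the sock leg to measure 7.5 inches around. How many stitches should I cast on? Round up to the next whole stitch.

26 stitches / 4.5 in = 5.778 stitches per inch.
7.5 × 5.778 = 43.33 stitches.
Round up → 44.

CO 44 sts.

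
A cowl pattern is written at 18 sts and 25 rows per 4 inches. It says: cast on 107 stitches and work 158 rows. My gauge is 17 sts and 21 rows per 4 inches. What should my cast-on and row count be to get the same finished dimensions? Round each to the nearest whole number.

Cast on 101 stitches; work 133 rows.

Stitches: 107 × 17/18 = 101.06 → 101.
Rows: 158 × 21/25 = 132.72 → 133.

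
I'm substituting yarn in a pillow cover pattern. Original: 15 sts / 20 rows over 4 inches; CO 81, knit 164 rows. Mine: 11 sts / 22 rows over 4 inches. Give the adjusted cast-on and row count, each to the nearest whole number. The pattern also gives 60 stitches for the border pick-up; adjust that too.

Stitches: 81 × 11/15 = 59.40 → 59.
Rows: 164 × 22/20 = 180.40 → 180.
border pick-up: 60 × 11/15 = 44.00 → 44.

Cast on 59 stitches; work 180 rows; border pick-up 44 stitches.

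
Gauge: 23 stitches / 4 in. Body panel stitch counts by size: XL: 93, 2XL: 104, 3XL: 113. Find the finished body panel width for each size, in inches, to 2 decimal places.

23/4 = 5.75 sts per in.
XL: 93 / 5.75 = 16.174 → 16.17 in.
2XL: 104 / 5.75 = 18.087 → 18.09 in.
3XL: 113 / 5.75 = 19.652 → 19.65 in.

XL 16.17 inches; 2XL 18.09 inches; 3XL 19.65 inches.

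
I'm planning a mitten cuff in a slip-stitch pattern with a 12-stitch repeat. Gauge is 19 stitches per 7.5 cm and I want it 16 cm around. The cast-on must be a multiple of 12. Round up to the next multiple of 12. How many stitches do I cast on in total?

CO 48 sts.

19 / 7.5 = 2.533 sts per cm.
16 × 2.533 = 40.53 sts.
Next multiple of 12: 48.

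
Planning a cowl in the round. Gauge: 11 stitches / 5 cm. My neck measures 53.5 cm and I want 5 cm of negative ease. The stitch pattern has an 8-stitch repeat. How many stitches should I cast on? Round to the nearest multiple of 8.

104 stitches.

Finished = 53.5 − 5 = 48.5 cm.
11 / 5 = 2.2 sts/cm.
48.5 × 2.2 = 106.70 sts.
Nearest multiple of 8: 104.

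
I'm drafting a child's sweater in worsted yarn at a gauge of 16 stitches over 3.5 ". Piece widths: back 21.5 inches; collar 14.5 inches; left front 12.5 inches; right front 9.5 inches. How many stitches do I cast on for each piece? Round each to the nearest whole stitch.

Rate = 16/3.5 = 4.571 sts per in.
back: 21.5 × 4.571 = 98.29 → 98.
collar: 14.5 × 4.571 = 66.29 → 66.
left front: 12.5 × 4.571 = 57.14 → 57.
right front: 9.5 × 4.571 = 43.43 → 43.

back 98; collar 66; left front 57; right front 43.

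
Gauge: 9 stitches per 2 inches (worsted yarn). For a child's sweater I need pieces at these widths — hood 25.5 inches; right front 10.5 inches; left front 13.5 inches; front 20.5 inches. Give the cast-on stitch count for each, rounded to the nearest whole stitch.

hood 115; right front 47; left front 61; front 92.

Rate = 9/2 = 4.5 sts per in.
hood: 25.5 × 4.5 = 114.75 → 115.
right front: 10.5 × 4.5 = 47.25 → 47.
left front: 13.5 × 4.5 = 60.75 → 61.
front: 20.5 × 4.5 = 92.25 → 92.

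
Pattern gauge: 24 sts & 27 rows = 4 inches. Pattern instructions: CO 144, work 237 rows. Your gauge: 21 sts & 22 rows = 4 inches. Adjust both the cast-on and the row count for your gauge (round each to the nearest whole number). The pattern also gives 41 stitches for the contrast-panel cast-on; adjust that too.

Cast on 126 stitches; work 193 rows; contrast-panel cast-on 36 stitches.

Stitches: 144 × 21/24 = 126.00 → 126.
Rows: 237 × 22/27 = 193.11 → 193.
contrast-panel cast-on: 41 × 21/24 = 35.88 → 36.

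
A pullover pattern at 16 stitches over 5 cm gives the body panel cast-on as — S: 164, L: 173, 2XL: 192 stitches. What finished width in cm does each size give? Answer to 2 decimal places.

S 51.25 cm; L 54.06 cm; 2XL 60.00 cm.

16/5 = 3.2 sts per cm.
S: 164 / 3.2 = 51.250 → 51.25 cm.
L: 173 / 3.2 = 54.062 → 54.06 cm.
2XL: 192 / 3.2 = 60.000 → 60.00 cm.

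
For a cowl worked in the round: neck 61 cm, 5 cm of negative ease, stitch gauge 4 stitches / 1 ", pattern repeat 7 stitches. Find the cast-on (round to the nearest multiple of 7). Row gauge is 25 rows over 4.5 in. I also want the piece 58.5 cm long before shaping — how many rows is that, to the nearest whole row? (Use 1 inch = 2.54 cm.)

Cast on 91 stitches; work 128 rows.

Finished = 61 − 5 = 56 cm.
56 cm × 1/2.54 = 22.05 inches.
4/1 = 4 sts per in; 22.05 × 4 = 88.19 sts.
Nearest multiple of 7 → 91.
58.5 cm = 23.03 inches; × 5.556 = 127.95 → 128 rows.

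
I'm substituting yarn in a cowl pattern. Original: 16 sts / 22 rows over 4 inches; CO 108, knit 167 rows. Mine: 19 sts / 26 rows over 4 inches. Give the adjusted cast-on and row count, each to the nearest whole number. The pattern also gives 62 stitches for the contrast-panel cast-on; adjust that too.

Stitches: 108 × 19/16 = 128.25 → 128.
Rows: 167 × 26/22 = 197.36 → 197.
contrast-panel cast-on: 62 × 19/16 = 73.62 → 74.

Cast on 128 stitches; work 197 rows; contrast-panel cast-on 74 stitches.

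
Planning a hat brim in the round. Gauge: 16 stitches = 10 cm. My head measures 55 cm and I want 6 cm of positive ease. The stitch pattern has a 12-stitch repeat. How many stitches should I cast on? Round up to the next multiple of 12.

108 stitches.

Finished = 55 + 6 = 61 cm.
16 / 10 = 1.6 sts/cm.
61 × 1.6 = 97.60 sts.
Next multiple of 12: 108.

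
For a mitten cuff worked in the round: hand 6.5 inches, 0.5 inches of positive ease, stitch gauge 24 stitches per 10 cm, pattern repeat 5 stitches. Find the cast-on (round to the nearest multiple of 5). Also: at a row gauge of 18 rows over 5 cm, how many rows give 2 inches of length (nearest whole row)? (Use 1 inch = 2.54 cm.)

Cast on 45 stitches; work 18 rows.

Finished = 6.5 + 0.5 = 7 inches.
7 inches × 2.54 = 17.78 cm.
24/10 = 2.4 sts per cm; 17.78 × 2.4 = 42.67 sts.
Nearest multiple of 5 → 45.
2 inches = 5.08 cm; × 3.6 = 18.29 → 18 rows.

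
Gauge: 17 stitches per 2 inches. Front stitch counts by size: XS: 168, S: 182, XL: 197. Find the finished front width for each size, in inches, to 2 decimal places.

XS 19.76 inches; S 21.41 inches; XL 23.18 inches.

17/2 = 8.5 sts per in.
XS: 168 / 8.5 = 19.765 → 19.76 in.
S: 182 / 8.5 = 21.412 → 21.41 in.
XL: 197 / 8.5 = 23.176 → 23.18 in.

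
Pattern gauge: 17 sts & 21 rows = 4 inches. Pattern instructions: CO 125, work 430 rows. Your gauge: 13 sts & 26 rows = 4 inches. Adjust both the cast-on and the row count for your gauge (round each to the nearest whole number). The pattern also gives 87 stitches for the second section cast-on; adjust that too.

Stitches: 125 × 13/17 = 95.59 → 96.
Rows: 430 × 26/21 = 532.38 → 532.
second section cast-on: 87 × 13/17 = 66.53 → 67.

Cast on 96 stitches; work 532 rows; second section cast-on 67 stitches.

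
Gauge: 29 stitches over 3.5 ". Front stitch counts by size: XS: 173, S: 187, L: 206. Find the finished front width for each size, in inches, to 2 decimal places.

29/3.5 = 8.286 sts per in.
XS: 173 / 8.286 = 20.879 → 20.88 in.
S: 187 / 8.286 = 22.569 → 22.57 in.
L: 206 / 8.286 = 24.862 → 24.86 in.

XS 20.88 inches; S 22.57 inches; L 24.86 inches.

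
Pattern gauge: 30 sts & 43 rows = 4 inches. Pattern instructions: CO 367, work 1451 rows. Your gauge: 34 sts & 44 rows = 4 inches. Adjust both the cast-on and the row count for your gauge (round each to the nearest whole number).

Stitches: 367 × 34/30 = 415.93 → 416.
Rows: 1451 × 44/43 = 1484.74 → 1485.

Cast on 416 stitches; work 1485 rows.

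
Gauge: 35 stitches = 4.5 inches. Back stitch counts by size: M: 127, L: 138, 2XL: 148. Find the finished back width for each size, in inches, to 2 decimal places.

35/4.5 = 7.778 sts per in.
M: 127 / 7.778 = 16.329 → 16.33 in.
L: 138 / 7.778 = 17.743 → 17.74 in.
2XL: 148 / 7.778 = 19.029 → 19.03 in.

M 16.33 inches; L 17.74 inches; 2XL 19.03 inches.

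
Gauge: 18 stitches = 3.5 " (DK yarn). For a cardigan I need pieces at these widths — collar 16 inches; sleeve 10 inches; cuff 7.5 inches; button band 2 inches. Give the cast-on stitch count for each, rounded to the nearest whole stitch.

collar 82; sleeve 51; cuff 39; button band 10.

Rate = 18/3.5 = 5.143 sts per in.
collar: 16 × 5.143 = 82.29 → 82.
sleeve: 10 × 5.143 = 51.43 → 51.
cuff: 7.5 × 5.143 = 38.57 → 39.
button band: 2 × 5.143 = 10.29 → 10.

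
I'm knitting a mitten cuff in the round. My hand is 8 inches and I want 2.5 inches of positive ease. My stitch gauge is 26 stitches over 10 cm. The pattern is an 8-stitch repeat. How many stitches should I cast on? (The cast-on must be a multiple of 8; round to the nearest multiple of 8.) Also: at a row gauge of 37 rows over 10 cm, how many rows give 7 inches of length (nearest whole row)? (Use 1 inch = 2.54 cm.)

Cast on 72 stitches; work 66 rows.

Finished = 8 + 2.5 = 10.5 inches.
10.5 inches × 2.54 = 26.67 cm.
26/10 = 2.6 sts per cm; 26.67 × 2.6 = 69.34 sts.
Nearest multiple of 8 → 72.
7 inches = 17.78 cm; × 3.7 = 65.79 → 66 rows.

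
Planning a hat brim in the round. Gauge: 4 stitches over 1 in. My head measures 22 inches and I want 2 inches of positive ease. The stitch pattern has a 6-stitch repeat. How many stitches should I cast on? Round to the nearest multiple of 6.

CO 96 sts.

Finished = 22 + 2 = 24 inches.
4 / 1 = 4 sts/in.
24 × 4 = 96.00 sts.
Nearest multiple of 6: 96.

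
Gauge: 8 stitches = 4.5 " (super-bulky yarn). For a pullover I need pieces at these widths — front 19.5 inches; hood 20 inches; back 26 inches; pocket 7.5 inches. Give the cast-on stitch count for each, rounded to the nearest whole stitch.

front 35; hood 36; back 46; pocket 13.

Rate = 8/4.5 = 1.778 sts per in.
front: 19.5 × 1.778 = 34.67 → 35.
hood: 20 × 1.778 = 35.56 → 36.
back: 26 × 1.778 = 46.22 → 46.
pocket: 7.5 × 1.778 = 13.33 → 13.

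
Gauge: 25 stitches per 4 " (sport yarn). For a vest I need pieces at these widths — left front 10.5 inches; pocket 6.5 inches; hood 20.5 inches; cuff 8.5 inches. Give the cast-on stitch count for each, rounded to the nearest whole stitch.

left front 66; pocket 41; hood 128; cuff 53.

Rate = 25/4 = 6.25 sts per in.
left front: 10.5 × 6.25 = 65.62 → 66.
pocket: 6.5 × 6.25 = 40.62 → 41.
hood: 20.5 × 6.25 = 128.12 → 128.
cuff: 8.5 × 6.25 = 53.12 → 53.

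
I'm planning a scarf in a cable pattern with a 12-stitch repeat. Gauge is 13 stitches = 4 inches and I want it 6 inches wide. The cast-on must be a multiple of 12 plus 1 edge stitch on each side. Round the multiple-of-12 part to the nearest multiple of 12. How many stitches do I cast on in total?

14 stitches.

13 / 4 = 3.25 sts per inch.
6 × 3.25 = 19.50 sts.
Less 2 edge sts → 17.50 for the repeat.
Nearest multiple of 12: 12.
Add back 2 edge sts → 14.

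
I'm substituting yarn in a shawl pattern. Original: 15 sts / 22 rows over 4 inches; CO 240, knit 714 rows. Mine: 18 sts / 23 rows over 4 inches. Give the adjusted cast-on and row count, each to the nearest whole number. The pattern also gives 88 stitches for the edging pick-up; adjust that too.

Stitches: 240 × 18/15 = 288.00 → 288.
Rows: 714 × 23/22 = 746.45 → 746.
edging pick-up: 88 × 18/15 = 105.60 → 106.

Cast on 288 stitches; work 746 rows; edging pick-up 106 stitches.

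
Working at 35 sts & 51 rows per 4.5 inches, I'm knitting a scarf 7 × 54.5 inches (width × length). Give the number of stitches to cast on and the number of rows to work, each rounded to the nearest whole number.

Cast on 54 stitches and work 618 rows.

Stitch gauge = 35/4.5 = 7.778 sts/in; 7 × 7.778 = 54.44 → 54 sts.
Row gauge = 51/4.5 = 11.333 rows/in; 54.5 × 11.333 = 617.67 → 618 rows.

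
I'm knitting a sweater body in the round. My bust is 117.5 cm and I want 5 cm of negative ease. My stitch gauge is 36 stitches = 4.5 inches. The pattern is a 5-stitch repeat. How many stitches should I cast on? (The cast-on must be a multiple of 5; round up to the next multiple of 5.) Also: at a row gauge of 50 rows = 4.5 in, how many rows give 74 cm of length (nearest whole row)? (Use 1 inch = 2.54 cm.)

Finished = 117.5 − 5 = 112.5 cm.
112.5 cm × 1/2.54 = 44.29 inches.
36/4.5 = 8 sts per in; 44.29 × 8 = 354.33 sts.
Next multiple of 5 → 355.
74 cm = 29.13 inches; × 11.111 = 323.71 → 324 rows.

Cast on 355 stitches; work 324 rows.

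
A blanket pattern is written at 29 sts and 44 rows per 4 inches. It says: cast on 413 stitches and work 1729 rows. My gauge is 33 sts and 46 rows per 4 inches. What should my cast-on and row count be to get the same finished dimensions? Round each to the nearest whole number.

Stitches: 413 × 33/29 = 469.97 → 470.
Rows: 1729 × 46/44 = 1807.59 → 1808.

Cast on 470 stitches; work 1808 rows.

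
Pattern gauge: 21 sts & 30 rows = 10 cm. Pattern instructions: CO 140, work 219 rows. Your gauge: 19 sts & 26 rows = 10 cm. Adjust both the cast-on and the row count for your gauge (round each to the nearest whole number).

Stitches: 140 × 19/21 = 126.67 → 127.
Rows: 219 × 26/30 = 189.80 → 190.

Cast on 127 stitches; work 190 rows.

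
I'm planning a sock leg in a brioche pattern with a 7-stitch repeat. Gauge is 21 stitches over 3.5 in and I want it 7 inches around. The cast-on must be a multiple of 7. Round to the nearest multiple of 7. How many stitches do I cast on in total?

21 / 3.5 = 6 sts per inch.
7 × 6 = 42.00 sts.
Nearest multiple of 7: 42.

42 stitches.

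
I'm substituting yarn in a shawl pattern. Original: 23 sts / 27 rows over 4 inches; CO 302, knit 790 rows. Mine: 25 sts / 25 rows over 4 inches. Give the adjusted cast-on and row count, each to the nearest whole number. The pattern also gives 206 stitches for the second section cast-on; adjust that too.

Cast on 328 stitches; work 731 rows; second section cast-on 224 stitches.

Stitches: 302 × 25/23 = 328.26 → 328.
Rows: 790 × 25/27 = 731.48 → 731.
second section cast-on: 206 × 25/23 = 223.91 → 224.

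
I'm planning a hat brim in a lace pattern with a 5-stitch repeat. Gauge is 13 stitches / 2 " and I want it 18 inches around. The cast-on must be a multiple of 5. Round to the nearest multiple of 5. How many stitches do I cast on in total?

13 / 2 = 6.5 sts per inch.
18 × 6.5 = 117.00 sts.
Nearest multiple of 5: 115.

115 stitches.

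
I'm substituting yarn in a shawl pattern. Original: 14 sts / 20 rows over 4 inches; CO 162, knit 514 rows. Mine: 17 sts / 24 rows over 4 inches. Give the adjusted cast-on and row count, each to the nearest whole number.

Stitches: 162 × 17/14 = 196.71 → 197.
Rows: 514 × 24/20 = 616.80 → 617.

Cast on 197 stitches; work 617 rows.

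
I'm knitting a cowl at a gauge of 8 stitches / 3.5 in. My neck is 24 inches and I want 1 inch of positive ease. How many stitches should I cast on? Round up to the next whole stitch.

Cast on 58 stitches.

Finished = 24 + 1 = 25 in.
8 / 3.5 = 2.286 sts per inch.
25.00 × 2.286 = 57.14 sts.
→ 58 sts.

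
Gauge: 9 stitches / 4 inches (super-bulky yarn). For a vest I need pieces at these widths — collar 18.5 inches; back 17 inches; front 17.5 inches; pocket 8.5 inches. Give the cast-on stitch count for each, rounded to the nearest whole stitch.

Rate = 9/4 = 2.25 sts per in.
collar: 18.5 × 2.25 = 41.62 → 42.
back: 17 × 2.25 = 38.25 → 38.
front: 17.5 × 2.25 = 39.38 → 39.
pocket: 8.5 × 2.25 = 19.12 → 19.

collar 42; back 38; front 39; pocket 19.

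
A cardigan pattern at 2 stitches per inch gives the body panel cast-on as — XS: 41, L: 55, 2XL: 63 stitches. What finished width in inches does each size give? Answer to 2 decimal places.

XS 20.50 inches; L 27.50 inches; 2XL 31.50 inches.

2/1 = 2 sts per in.
XS: 41 / 2 = 20.500 → 20.50 in.
L: 55 / 2 = 27.500 → 27.50 in.
2XL: 63 / 2 = 31.500 → 31.50 in.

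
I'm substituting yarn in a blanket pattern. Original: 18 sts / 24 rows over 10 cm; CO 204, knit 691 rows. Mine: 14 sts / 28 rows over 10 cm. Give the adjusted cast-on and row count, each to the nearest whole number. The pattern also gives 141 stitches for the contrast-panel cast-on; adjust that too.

Stitches: 204 × 14/18 = 158.67 → 159.
Rows: 691 × 28/24 = 806.17 → 806.
contrast-panel cast-on: 141 × 14/18 = 109.67 → 110.

Cast on 159 stitches; work 806 rows; contrast-panel cast-on 110 stitches.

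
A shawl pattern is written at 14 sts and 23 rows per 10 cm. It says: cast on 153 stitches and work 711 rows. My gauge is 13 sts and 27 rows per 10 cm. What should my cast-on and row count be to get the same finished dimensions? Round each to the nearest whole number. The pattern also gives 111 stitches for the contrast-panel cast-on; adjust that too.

Stitches: 153 × 13/14 = 142.07 → 142.
Rows: 711 × 27/23 = 834.65 → 835.
contrast-panel cast-on: 111 × 13/14 = 103.07 → 103.

Cast on 142 stitches; work 835 rows; contrast-panel cast-on 103 stitches.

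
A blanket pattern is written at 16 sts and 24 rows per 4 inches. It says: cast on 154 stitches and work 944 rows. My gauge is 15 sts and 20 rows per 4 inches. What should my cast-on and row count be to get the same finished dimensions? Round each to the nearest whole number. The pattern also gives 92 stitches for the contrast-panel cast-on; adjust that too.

Cast on 144 stitches; work 787 rows; contrast-panel cast-on 86 stitches.

Stitches: 154 × 15/16 = 144.38 → 144.
Rows: 944 × 20/24 = 786.67 → 787.
contrast-panel cast-on: 92 × 15/16 = 86.25 → 86.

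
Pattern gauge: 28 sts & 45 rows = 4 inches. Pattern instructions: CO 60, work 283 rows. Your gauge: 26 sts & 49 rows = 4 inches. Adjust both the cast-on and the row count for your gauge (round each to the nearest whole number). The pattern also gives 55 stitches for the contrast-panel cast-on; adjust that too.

Cast on 56 stitches; work 308 rows; contrast-panel cast-on 51 stitches.

Stitches: 60 × 26/28 = 55.71 → 56.
Rows: 283 × 49/45 = 308.16 → 308.
contrast-panel cast-on: 55 × 26/28 = 51.07 → 51.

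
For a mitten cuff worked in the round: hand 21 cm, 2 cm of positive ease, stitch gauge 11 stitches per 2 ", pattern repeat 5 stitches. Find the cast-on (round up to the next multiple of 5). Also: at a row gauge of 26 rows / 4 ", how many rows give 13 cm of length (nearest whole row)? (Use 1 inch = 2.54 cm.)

Cast on 50 stitches; work 33 rows.

Finished = 21 + 2 = 23 cm.
23 cm × 1/2.54 = 9.06 inches.
11/2 = 5.5 sts per in; 9.06 × 5.5 = 49.80 sts.
Next multiple of 5 → 50.
13 cm = 5.12 inches; × 6.5 = 33.27 → 33 rows.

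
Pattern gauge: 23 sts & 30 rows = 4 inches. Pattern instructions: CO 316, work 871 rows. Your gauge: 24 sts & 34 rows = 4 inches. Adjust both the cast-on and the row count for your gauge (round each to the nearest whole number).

Stitches: 316 × 24/23 = 329.74 → 330.
Rows: 871 × 34/30 = 987.13 → 987.

Cast on 330 stitches; work 987 rows.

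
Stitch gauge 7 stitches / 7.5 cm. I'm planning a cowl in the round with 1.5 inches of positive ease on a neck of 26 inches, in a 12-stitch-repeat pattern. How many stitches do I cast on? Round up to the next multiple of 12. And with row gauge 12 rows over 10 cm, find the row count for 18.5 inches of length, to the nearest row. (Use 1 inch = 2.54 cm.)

Finished = 26 + 1.5 = 27.5 inches.
27.5 inches × 2.54 = 69.85 cm.
7/7.5 = 0.933 sts per cm; 69.85 × 0.933 = 65.19 sts.
Next multiple of 12 → 72.
18.5 inches = 46.99 cm; × 1.2 = 56.39 → 56 rows.

Cast on 72 stitches; work 56 rows.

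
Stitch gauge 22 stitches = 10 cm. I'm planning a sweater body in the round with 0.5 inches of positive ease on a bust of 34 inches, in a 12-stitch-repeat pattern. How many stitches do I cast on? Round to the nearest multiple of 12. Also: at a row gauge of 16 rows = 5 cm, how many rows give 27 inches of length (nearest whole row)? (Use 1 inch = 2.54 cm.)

Finished = 34 + 0.5 = 34.5 inches.
34.5 inches × 2.54 = 87.63 cm.
22/10 = 2.2 sts per cm; 87.63 × 2.2 = 192.79 sts.
Nearest multiple of 12 → 192.
27 inches = 68.58 cm; × 3.2 = 219.46 → 219 rows.

Cast on 192 stitches; work 219 rows.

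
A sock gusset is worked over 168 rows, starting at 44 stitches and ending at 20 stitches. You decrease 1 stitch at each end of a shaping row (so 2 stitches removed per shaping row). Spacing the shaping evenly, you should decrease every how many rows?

Stitches to remove: |20 − 44| = 24.
Shaping rows needed: 24 / 2 = 12.
168 rows / 12 = every 14 rows.

Decrease every 14th row.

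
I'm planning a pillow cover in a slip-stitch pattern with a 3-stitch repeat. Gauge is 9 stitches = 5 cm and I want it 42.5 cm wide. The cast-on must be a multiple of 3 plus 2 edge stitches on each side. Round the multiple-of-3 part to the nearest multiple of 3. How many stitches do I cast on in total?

9 / 5 = 1.8 sts per cm.
42.5 × 1.8 = 76.50 sts.
Less 4 edge sts → 72.50 for the repeat.
Nearest multiple of 3: 72.
Add back 4 edge sts → 76.

Cast on 76 stitches.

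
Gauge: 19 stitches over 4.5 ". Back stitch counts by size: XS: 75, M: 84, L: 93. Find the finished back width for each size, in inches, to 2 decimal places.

19/4.5 = 4.222 sts per in.
XS: 75 / 4.222 = 17.763 → 17.76 in.
M: 84 / 4.222 = 19.895 → 19.89 in.
L: 93 / 4.222 = 22.026 → 22.03 in.

XS 17.76 inches; M 19.89 inches; L 22.03 inches.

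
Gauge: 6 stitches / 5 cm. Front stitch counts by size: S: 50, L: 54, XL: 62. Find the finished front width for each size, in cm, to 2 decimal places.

S 41.67 cm; L 45.00 cm; XL 51.67 cm.

6/5 = 1.2 sts per cm.
S: 50 / 1.2 = 41.667 → 41.67 cm.
L: 54 / 1.2 = 45.000 → 45.00 cm.
XL: 62 / 1.2 = 51.667 → 51.67 cm.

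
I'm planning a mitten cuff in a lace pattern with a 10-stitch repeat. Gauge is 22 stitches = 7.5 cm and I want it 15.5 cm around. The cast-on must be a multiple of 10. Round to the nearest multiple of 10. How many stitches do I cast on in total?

CO 50 sts.

22 / 7.5 = 2.933 sts per cm.
15.5 × 2.933 = 45.47 sts.
Nearest multiple of 10: 50.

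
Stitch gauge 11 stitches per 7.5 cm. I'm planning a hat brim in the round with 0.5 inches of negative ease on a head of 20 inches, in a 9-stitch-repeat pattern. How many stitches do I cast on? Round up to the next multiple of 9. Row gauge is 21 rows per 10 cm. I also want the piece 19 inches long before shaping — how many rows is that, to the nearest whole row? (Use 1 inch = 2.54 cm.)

Finished = 20 − 0.5 = 19.5 inches.
19.5 inches × 2.54 = 49.53 cm.
11/7.5 = 1.467 sts per cm; 49.53 × 1.467 = 72.64 sts.
Next multiple of 9 → 81.
19 inches = 48.26 cm; × 2.1 = 101.35 → 101 rows.

Cast on 81 stitches; work 101 rows.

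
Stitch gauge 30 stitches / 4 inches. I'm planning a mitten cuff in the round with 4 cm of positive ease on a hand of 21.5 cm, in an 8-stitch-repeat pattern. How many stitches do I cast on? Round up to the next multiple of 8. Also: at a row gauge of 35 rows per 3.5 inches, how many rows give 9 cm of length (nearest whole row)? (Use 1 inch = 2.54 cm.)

Finished = 21.5 + 4 = 25.5 cm.
25.5 cm × 1/2.54 = 10.04 inches.
30/4 = 7.5 sts per in; 10.04 × 7.5 = 75.30 sts.
Next multiple of 8 → 80.
9 cm = 3.54 inches; × 10 = 35.43 → 35 rows.

Cast on 80 stitches; work 35 rows.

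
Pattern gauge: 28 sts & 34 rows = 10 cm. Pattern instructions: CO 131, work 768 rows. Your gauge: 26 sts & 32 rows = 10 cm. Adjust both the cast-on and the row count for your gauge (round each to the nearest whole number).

Cast on 122 stitches; work 723 rows.

Stitches: 131 × 26/28 = 121.64 → 122.
Rows: 768 × 32/34 = 722.82 → 723.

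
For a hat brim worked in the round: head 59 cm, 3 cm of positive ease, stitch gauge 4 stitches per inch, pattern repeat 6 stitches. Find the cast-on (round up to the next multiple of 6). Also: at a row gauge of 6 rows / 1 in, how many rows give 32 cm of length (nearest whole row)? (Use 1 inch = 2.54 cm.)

Cast on 102 stitches; work 76 rows.

Finished = 59 + 3 = 62 cm.
62 cm × 1/2.54 = 24.41 inches.
4/1 = 4 sts per in; 24.41 × 4 = 97.64 sts.
Next multiple of 6 → 102.
32 cm = 12.60 inches; × 6 = 75.59 → 76 rows.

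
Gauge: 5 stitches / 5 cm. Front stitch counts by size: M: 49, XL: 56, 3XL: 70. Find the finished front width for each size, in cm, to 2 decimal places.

M 49.00 cm; XL 56.00 cm; 3XL 70.00 cm.

5/5 = 1 sts per cm.
M: 49 / 1 = 49.000 → 49.00 cm.
XL: 56 / 1 = 56.000 → 56.00 cm.
3XL: 70 / 1 = 70.000 → 70.00 cm.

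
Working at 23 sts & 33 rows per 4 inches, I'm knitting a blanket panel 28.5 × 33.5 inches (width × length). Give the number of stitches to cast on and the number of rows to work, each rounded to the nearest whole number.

Stitch gauge = 23/4 = 5.75 sts/in; 28.5 × 5.75 = 163.88 → 164 sts.
Row gauge = 33/4 = 8.25 rows/in; 33.5 × 8.25 = 276.38 → 276 rows.

Cast on 164 stitches and work 276 rows.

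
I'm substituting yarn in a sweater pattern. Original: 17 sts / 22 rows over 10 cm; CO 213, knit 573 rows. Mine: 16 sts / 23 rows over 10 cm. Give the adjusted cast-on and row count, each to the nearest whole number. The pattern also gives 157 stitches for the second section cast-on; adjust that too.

Stitches: 213 × 16/17 = 200.47 → 200.
Rows: 573 × 23/22 = 599.05 → 599.
second section cast-on: 157 × 16/17 = 147.76 → 148.

Cast on 200 stitches; work 599 rows; second section cast-on 148 stitches.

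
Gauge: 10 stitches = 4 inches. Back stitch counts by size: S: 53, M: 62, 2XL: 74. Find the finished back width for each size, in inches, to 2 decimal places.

10/4 = 2.5 sts per in.
S: 53 / 2.5 = 21.200 → 21.20 in.
M: 62 / 2.5 = 24.800 → 24.80 in.
2XL: 74 / 2.5 = 29.600 → 29.60 in.

S 21.20 inches; M 24.80 inches; 2XL 29.60 inches.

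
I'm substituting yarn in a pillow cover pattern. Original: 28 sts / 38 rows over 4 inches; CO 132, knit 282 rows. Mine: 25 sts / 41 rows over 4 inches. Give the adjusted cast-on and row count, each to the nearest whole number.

Cast on 118 stitches; work 304 rows.

Stitches: 132 × 25/28 = 117.86 → 118.
Rows: 282 × 41/38 = 304.26 → 304.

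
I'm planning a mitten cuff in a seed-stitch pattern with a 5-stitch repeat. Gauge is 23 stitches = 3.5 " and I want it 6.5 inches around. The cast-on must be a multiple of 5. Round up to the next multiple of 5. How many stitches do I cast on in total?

CO 45 sts.

23 / 3.5 = 6.571 sts per inch.
6.5 × 6.571 = 42.71 sts.
Next multiple of 5: 45.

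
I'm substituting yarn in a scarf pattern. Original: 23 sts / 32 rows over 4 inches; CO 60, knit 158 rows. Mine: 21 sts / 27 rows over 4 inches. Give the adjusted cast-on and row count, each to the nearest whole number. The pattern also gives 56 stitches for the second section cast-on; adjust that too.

Cast on 55 stitches; work 133 rows; second section cast-on 51 stitches.

Stitches: 60 × 21/23 = 54.78 → 55.
Rows: 158 × 27/32 = 133.31 → 133.
second section cast-on: 56 × 21/23 = 51.13 → 51.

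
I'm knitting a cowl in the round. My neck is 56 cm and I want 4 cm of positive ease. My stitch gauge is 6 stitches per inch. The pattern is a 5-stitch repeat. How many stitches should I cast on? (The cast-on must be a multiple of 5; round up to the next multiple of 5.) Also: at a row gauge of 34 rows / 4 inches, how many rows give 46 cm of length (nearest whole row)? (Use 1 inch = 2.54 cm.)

Cast on 145 stitches; work 154 rows.

Finished = 56 + 4 = 60 cm.
60 cm × 1/2.54 = 23.62 inches.
6/1 = 6 sts per in; 23.62 × 6 = 141.73 sts.
Next multiple of 5 → 145.
46 cm = 18.11 inches; × 8.5 = 153.94 → 154 rows.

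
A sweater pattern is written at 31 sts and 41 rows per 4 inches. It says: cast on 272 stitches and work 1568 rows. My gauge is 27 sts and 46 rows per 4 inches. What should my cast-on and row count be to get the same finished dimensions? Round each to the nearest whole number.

Cast on 237 stitches; work 1759 rows.

Stitches: 272 × 27/31 = 236.90 → 237.
Rows: 1568 × 46/41 = 1759.22 → 1759.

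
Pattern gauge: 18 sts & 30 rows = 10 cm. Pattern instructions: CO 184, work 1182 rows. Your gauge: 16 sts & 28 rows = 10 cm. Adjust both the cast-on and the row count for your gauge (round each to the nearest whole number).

Stitches: 184 × 16/18 = 163.56 → 164.
Rows: 1182 × 28/30 = 1103.20 → 1103.

Cast on 164 stitches; work 1103 rows.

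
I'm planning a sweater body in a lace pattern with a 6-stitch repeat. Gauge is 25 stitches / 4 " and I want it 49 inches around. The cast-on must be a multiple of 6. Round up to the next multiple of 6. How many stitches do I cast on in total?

312 stitches.

25 / 4 = 6.25 sts per inch.
49 × 6.25 = 306.25 sts.
Next multiple of 6: 312.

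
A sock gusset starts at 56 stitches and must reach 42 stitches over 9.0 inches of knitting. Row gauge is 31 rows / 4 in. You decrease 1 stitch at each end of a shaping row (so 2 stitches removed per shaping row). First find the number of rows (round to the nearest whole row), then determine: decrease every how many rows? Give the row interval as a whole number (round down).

Decrease every 10th row.

Rows = 9.0 × 7.75 = 69.8 → 70 rows.
Stitches to remove: 14 → 7 shaping rows (at 2 st each).
70 / 7 = 10.00 → every 10 rows.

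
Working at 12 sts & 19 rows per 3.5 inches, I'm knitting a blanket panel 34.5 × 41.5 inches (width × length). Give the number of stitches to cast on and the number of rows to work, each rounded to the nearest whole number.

Cast on 118 stitches and work 225 rows.

Stitch gauge = 12/3.5 = 3.429 sts/in; 34.5 × 3.429 = 118.29 → 118 sts.
Row gauge = 19/3.5 = 5.429 rows/in; 41.5 × 5.429 = 225.29 → 225 rows.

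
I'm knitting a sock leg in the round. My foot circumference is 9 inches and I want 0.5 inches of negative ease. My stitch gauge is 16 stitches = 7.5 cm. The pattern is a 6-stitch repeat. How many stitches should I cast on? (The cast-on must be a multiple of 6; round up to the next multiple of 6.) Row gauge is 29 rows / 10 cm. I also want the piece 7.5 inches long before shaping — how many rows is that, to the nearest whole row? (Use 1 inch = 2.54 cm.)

Cast on 48 stitches; work 55 rows.

Finished = 9 − 0.5 = 8.5 inches.
8.5 inches × 2.54 = 21.59 cm.
16/7.5 = 2.133 sts per cm; 21.59 × 2.133 = 46.06 sts.
Next multiple of 6 → 48.
7.5 inches = 19.05 cm; × 2.9 = 55.24 → 55 rows.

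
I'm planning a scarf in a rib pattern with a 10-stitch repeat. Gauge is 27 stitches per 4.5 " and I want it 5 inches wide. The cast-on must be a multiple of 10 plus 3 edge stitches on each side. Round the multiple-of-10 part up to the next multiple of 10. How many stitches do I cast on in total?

Cast on 36 stitches.

27 / 4.5 = 6 sts per inch.
5 × 6 = 30.00 sts.
Less 6 edge sts → 24.00 for the repeat.
Next multiple of 10: 30.
Add back 6 edge sts → 36.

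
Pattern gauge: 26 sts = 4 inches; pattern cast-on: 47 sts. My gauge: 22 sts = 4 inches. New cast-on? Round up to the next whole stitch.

Cast on 40 stitches.

Scale factor = 22 / 26 = 0.846.
47 × 22 / 26 = 39.77 sts.
→ 40 sts.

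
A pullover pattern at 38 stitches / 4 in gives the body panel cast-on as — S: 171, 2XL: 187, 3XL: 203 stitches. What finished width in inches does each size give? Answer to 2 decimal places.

S 18.00 inches; 2XL 19.68 inches; 3XL 21.37 inches.

38/4 = 9.5 sts per in.
S: 171 / 9.5 = 18.000 → 18.00 in.
2XL: 187 / 9.5 = 19.684 → 19.68 in.
3XL: 203 / 9.5 = 21.368 → 21.37 in.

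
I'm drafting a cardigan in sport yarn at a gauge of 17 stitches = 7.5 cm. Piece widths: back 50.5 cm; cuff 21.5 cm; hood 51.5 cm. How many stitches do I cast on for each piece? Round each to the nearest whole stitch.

back 114; cuff 49; hood 117.

Rate = 17/7.5 = 2.267 sts per cm.
back: 50.5 × 2.267 = 114.47 → 114.
cuff: 21.5 × 2.267 = 48.73 → 49.
hood: 51.5 × 2.267 = 116.73 → 117.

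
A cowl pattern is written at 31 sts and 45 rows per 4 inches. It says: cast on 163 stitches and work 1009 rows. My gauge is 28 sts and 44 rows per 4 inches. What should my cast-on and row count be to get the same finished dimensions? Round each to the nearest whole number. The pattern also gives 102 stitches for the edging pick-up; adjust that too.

Stitches: 163 × 28/31 = 147.23 → 147.
Rows: 1009 × 44/45 = 986.58 → 987.
edging pick-up: 102 × 28/31 = 92.13 → 92.

Cast on 147 stitches; work 987 rows; edging pick-up 92 stitches.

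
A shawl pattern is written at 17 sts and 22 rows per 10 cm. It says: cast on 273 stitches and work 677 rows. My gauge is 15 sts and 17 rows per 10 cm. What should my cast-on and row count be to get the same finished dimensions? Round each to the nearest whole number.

Stitches: 273 × 15/17 = 240.88 → 241.
Rows: 677 × 17/22 = 523.14 → 523.

Cast on 241 stitches; work 523 rows.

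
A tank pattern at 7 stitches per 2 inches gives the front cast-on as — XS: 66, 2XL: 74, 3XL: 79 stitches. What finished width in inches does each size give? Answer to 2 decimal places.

XS 18.86 inches; 2XL 21.14 inches; 3XL 22.57 inches.

7/2 = 3.5 sts per in.
XS: 66 / 3.5 = 18.857 → 18.86 in.
2XL: 74 / 3.5 = 21.143 → 21.14 in.
3XL: 79 / 3.5 = 22.571 → 22.57 in.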